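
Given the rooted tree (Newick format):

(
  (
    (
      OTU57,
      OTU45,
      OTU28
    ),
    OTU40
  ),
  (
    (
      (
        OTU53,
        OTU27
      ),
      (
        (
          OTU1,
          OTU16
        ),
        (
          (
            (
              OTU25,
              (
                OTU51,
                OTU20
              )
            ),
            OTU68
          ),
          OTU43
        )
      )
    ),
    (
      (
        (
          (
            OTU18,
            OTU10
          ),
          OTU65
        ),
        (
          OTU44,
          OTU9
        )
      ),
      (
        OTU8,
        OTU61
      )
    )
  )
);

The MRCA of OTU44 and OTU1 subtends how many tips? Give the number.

The MRCA of OTU44 and OTU1 is the node subtending (((OTU53,OTU27),((OTU1,OTU16),(((OTU25,(OTU51,OTU20)),OTU68),OTU43))),((((OTU18,OTU10),OTU65),(OTU44,OTU9)),(OTU8,OTU61))).
That clade contains 16 terminal taxa: OTU1, OTU10, OTU16, OTU18, OTU20, OTU25, OTU27, OTU43, OTU44, OTU51, OTU53, OTU61, OTU65, OTU68, OTU8, OTU9.

16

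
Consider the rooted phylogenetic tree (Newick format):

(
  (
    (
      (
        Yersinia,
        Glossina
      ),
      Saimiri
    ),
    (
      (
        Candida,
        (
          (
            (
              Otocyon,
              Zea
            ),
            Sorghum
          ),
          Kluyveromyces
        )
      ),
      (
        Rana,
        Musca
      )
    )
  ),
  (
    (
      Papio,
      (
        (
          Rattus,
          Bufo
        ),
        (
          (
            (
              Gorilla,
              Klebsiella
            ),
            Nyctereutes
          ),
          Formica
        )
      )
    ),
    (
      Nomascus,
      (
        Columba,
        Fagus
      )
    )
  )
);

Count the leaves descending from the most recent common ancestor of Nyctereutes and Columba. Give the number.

10

The MRCA of Nyctereutes and Columba is the node subtending ((Papio,((Rattus,Bufo),(((Gorilla,Klebsiella),Nyctereutes),Formica))),(Nomascus,(Columba,Fagus))).
That clade contains 10 terminal taxa: Bufo, Columba, Fagus, Formica, Gorilla, Klebsiella, Nomascus, Nyctereutes, Papio, Rattus.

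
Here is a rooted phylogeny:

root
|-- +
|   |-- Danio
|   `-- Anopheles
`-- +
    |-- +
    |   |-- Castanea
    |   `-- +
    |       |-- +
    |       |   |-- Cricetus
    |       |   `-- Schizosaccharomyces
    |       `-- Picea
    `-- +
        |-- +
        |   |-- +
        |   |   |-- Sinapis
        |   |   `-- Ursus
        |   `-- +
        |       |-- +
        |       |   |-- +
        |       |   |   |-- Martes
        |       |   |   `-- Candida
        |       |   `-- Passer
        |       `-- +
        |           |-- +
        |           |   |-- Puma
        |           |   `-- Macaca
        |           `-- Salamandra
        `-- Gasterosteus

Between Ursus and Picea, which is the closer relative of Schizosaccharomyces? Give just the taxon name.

The MRCA of Schizosaccharomyces and Picea subtends ((Cricetus,Schizosaccharomyces),Picea) (3 taxa).
The MRCA of Schizosaccharomyces and Ursus subtends ((Castanea,((Cricetus,Schizosaccharomyces),Picea)),(((Sinapis,Ursus),(((Martes,Candida),Passer),((Puma,Macaca),Salamandra))),Gasterosteus)) (13 taxa).
The first is nested inside the second, so Schizosaccharomyces shares a more recent common ancestor with Picea.

Picea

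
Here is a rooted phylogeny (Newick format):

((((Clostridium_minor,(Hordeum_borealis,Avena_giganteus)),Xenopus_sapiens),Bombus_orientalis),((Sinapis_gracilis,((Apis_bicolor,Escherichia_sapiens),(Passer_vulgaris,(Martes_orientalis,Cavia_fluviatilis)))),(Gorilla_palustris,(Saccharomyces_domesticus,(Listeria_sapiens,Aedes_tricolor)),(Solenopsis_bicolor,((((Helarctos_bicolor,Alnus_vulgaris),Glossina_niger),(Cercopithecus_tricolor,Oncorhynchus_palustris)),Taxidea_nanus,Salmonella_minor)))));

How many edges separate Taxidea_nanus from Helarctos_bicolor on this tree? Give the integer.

5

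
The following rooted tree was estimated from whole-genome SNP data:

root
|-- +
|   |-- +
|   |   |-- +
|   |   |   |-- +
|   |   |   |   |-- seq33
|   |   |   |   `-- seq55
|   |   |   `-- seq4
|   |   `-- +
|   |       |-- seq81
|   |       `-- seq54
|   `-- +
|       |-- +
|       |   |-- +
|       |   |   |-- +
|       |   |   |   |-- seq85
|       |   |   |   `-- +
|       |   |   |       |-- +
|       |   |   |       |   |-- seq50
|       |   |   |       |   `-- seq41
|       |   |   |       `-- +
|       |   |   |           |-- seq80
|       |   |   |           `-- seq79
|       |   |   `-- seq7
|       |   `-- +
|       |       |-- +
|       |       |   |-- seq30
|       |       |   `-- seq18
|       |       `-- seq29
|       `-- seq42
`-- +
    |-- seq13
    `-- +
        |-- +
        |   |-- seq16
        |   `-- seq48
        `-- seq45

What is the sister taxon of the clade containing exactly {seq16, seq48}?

The clade containing exactly {seq16, seq48} attaches to the tree at the node subtending ((seq16,seq48),seq45).
The other lineage descending from that same node — the sister group — is the single tip seq45.

seq45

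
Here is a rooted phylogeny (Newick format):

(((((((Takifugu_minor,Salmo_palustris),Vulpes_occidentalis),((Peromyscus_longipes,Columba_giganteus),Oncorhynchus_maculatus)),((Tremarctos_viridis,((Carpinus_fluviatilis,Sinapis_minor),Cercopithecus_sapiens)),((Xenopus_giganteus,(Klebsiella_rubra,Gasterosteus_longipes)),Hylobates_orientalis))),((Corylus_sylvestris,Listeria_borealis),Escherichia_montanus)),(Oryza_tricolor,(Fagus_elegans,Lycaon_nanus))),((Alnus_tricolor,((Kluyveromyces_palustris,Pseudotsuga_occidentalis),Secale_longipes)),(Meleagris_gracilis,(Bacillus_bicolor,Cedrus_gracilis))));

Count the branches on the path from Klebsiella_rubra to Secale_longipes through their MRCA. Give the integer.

12

The MRCA of Klebsiella_rubra and Secale_longipes is the root of the tree.
From Klebsiella_rubra up to that node: 8 branches. From Secale_longipes up to the same node: 4 branches. Total: 8 + 4 = 12.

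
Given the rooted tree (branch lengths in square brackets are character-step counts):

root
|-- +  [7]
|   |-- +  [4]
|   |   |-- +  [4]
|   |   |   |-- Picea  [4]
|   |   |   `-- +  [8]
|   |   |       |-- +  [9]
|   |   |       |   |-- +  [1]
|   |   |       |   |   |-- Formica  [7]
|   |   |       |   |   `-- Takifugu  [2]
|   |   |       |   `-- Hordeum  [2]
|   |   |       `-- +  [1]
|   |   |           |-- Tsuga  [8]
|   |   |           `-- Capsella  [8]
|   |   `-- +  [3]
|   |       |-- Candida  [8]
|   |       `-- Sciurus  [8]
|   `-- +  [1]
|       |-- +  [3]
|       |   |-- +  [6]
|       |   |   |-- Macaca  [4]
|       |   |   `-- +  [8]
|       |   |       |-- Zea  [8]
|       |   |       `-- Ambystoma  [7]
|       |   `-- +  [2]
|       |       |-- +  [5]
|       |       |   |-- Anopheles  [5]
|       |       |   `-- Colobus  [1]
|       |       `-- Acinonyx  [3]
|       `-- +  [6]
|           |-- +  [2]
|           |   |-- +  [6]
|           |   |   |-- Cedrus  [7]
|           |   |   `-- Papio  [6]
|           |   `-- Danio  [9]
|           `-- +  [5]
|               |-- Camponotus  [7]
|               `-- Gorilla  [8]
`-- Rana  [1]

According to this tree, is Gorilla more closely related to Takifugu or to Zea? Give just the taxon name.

The MRCA of Gorilla and Zea subtends (((Macaca,(Zea,Ambystoma)),((Anopheles,Colobus),Acinonyx)),(((Cedrus,Papio),Danio),(Camponotus,Gorilla))) (11 taxa).
The MRCA of Gorilla and Takifugu subtends (((Picea,(((Formica,Takifugu),Hordeum),(Tsuga,Capsella))),(Candida,Sciurus)),(((Macaca,(Zea,Ambystoma)),((Anopheles,Colobus),Acinonyx)),(((Cedrus,Papio),Danio),(Camponotus,Gorilla)))) (19 taxa).
The first is nested inside the second, so Gorilla shares a more recent common ancestor with Zea.

Zea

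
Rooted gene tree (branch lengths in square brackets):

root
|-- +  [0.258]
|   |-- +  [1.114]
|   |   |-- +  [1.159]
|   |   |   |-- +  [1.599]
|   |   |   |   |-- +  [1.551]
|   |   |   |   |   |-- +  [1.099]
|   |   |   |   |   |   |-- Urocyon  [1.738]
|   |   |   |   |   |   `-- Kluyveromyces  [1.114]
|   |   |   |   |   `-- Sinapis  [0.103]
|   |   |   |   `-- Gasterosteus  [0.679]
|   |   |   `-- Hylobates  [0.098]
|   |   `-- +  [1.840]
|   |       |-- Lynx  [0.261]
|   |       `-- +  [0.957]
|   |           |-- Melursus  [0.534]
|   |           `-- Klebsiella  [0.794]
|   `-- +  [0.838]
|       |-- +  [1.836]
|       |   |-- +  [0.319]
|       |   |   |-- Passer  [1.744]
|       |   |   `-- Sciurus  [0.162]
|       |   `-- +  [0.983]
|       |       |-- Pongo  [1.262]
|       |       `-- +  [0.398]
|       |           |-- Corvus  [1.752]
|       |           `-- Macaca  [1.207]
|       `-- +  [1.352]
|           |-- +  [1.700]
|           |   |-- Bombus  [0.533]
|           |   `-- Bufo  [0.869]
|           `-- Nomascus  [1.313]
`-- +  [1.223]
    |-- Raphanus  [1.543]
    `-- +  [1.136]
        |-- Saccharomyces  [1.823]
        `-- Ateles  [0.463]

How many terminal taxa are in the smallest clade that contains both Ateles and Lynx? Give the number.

19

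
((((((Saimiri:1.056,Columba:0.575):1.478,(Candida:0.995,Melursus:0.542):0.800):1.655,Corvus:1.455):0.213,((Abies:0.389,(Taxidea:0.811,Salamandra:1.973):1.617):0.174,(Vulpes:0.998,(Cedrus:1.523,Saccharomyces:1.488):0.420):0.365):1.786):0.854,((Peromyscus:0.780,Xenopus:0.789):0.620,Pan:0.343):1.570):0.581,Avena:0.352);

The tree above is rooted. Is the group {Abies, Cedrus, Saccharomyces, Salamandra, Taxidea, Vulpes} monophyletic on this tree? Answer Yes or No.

The most recent common ancestor of these taxa subtends ((Abies,(Taxidea,Salamandra)),(Vulpes,(Cedrus,Saccharomyces))).
That clade has exactly 6 tips — every listed taxon and nothing else — so the group is monophyletic.

Yes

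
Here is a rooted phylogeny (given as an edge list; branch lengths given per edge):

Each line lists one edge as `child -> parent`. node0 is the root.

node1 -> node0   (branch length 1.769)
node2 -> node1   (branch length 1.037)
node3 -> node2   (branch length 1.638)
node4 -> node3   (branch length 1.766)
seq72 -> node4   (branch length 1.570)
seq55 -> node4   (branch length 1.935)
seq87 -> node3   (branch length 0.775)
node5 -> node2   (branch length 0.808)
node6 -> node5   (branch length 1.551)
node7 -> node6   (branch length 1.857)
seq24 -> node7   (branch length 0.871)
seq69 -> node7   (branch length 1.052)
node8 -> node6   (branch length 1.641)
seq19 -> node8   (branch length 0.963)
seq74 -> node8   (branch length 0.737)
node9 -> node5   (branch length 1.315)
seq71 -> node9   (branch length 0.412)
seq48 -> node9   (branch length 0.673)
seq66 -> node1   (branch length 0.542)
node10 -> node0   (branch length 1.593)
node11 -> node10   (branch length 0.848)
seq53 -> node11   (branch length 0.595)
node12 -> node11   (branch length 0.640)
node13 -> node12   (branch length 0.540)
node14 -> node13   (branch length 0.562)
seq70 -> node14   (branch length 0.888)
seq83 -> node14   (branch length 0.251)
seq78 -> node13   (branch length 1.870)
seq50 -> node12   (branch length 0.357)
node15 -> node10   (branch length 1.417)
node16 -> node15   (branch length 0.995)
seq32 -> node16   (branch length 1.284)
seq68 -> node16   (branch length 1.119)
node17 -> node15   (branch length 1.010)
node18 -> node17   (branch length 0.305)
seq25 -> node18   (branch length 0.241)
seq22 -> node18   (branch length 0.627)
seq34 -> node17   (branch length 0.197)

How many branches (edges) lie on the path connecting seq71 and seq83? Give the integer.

11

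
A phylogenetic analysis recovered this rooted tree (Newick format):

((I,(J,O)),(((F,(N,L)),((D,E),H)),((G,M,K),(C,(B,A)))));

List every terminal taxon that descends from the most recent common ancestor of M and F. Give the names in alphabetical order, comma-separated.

Tracing M: it sits inside (G,M,K).
Tracing F: it sits inside (F,(N,L)).
The smallest clade enclosing both is (((F,(N,L)),((D,E),H)),((G,M,K),(C,(B,A)))); the answer is its 12 terminal taxa in alphabetical order.

A, B, C, D, E, F, G, H, K, L, M, N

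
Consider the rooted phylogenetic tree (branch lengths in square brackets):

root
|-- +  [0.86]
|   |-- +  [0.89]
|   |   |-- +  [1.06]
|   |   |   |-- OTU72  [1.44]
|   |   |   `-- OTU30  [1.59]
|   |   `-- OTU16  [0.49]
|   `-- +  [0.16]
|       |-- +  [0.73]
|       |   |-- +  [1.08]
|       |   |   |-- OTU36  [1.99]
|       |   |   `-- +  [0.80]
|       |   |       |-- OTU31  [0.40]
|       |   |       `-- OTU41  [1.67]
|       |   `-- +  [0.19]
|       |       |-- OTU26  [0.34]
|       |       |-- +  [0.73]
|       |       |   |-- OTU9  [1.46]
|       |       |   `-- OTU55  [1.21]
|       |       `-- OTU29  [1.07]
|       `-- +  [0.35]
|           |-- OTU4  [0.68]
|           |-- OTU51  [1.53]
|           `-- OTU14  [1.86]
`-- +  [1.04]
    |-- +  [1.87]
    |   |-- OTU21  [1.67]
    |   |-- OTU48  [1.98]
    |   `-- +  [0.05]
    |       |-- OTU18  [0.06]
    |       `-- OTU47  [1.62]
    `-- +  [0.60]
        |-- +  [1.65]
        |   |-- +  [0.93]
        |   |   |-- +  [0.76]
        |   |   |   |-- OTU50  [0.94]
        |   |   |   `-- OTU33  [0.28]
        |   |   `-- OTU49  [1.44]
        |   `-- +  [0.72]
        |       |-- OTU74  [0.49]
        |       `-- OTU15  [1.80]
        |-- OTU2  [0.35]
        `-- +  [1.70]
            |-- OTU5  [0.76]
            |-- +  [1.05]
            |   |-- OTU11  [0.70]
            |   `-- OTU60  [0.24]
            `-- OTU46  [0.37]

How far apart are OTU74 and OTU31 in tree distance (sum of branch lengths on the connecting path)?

The path runs OTU74 → … → MRCA → … → OTU31; the MRCA is the root of the tree.
Branch lengths along that path: 0.49 + 0.72 + 1.65 + 0.60 + 1.04 + 0.86 + 0.16 + 0.73 + 1.08 + 0.80 + 0.40 = 8.53.

8.53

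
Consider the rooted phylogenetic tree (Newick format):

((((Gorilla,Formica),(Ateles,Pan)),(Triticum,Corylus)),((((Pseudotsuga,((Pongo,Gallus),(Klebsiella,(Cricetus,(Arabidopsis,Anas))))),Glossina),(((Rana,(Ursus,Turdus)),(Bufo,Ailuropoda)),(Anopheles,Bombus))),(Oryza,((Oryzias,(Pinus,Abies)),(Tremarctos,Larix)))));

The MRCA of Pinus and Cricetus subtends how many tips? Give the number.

21

The MRCA of Pinus and Cricetus is the node subtending ((((Pseudotsuga,((Pongo,Gallus),(Klebsiella,(Cricetus,(Arabidopsis,Anas))))),Glossina),(((Rana,(Ursus,Turdus)),(Bufo,Ailuropoda)),(Anopheles,Bombus))),(Oryza,((Oryzias,(Pinus,Abies)),(Tremarctos,Larix)))).
That clade contains 21 terminal taxa: Abies, Ailuropoda, Anas, Anopheles, Arabidopsis, Bombus, Bufo, Cricetus, Gallus, Glossina, Klebsiella, Larix, Oryza, Oryzias, Pinus, Pongo, Pseudotsuga, Rana, Tremarctos, Turdus, Ursus.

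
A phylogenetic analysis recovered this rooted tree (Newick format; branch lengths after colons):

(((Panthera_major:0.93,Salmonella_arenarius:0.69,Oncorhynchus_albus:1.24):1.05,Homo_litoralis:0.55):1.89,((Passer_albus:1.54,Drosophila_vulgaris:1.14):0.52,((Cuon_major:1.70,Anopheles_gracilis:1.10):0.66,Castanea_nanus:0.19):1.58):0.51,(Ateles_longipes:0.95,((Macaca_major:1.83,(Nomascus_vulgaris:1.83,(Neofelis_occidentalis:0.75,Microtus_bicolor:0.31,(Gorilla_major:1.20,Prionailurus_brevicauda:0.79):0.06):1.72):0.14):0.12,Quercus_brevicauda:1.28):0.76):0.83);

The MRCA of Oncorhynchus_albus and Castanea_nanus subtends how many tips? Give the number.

17

The MRCA of Oncorhynchus_albus and Castanea_nanus is the root, so the clade is the entire tree.
That clade contains 17 terminal taxa: Anopheles_gracilis, Ateles_longipes, Castanea_nanus, Cuon_major, Drosophila_vulgaris, Gorilla_major, Homo_litoralis, Macaca_major, Microtus_bicolor, Neofelis_occidentalis, Nomascus_vulgaris, Oncorhynchus_albus, Panthera_major, Passer_albus, Prionailurus_brevicauda, Quercus_brevicauda, Salmonella_arenarius.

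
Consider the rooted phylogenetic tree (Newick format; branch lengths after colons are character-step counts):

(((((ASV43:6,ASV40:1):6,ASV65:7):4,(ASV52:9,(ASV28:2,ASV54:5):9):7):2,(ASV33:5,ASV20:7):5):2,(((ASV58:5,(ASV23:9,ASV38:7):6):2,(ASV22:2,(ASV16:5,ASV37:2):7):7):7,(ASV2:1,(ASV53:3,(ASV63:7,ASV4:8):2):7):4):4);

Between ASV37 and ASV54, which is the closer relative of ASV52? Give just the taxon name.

The MRCA of ASV52 and ASV54 subtends (ASV52,(ASV28,ASV54)) (3 taxa).
The MRCA of ASV52 and ASV37 is the root, subtending the entire tree (18 taxa).
The first is nested inside the second, so ASV52 shares a more recent common ancestor with ASV54.

ASV54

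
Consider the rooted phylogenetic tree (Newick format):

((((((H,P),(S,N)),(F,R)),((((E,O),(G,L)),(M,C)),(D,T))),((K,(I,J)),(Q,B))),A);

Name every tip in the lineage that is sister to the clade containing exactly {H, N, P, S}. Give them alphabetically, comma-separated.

The clade containing exactly {H, N, P, S} attaches to the tree at the node subtending (((H,P),(S,N)),(F,R)).
The other lineage descending from that same node — the sister group — is (F,R); its 2 tips in alphabetical order are the answer.

F, R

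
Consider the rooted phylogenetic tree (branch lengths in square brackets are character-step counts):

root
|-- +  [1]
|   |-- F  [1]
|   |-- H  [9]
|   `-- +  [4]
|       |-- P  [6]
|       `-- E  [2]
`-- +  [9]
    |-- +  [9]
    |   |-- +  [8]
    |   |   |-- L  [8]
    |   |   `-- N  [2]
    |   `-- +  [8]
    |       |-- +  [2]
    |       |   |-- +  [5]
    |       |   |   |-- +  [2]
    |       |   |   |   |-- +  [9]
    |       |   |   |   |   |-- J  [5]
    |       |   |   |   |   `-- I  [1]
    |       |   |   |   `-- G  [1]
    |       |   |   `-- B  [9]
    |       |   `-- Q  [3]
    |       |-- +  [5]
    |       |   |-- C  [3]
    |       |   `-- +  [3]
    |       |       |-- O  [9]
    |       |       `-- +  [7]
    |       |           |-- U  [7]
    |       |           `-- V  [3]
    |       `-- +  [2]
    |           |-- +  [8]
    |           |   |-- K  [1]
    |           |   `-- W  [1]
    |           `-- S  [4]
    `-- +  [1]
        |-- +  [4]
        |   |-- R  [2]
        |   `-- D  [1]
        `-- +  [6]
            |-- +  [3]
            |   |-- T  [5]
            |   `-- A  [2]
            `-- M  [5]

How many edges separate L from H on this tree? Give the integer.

6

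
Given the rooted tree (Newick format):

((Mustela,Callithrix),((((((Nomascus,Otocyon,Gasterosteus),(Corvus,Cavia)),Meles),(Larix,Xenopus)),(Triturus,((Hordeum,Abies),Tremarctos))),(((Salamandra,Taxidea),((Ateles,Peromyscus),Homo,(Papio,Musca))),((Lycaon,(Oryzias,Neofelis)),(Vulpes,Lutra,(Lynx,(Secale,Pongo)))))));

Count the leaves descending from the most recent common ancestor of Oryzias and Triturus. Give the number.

27

The MRCA of Oryzias and Triturus is the node subtending ((((((Nomascus,Otocyon,Gasterosteus),(Corvus,Cavia)),Meles),(Larix,Xenopus)),(Triturus,((Hordeum,Abies),Tremarctos))),(((Salamandra,Taxidea),((Ateles,Peromyscus),Homo,(Papio,Musca))),((Lycaon,(Oryzias,Neofelis)),(Vulpes,Lutra,(Lynx,(Secale,Pongo)))))).
That clade contains 27 terminal taxa: Abies, Ateles, Cavia, Corvus, Gasterosteus, Homo, Hordeum, Larix, Lutra, Lycaon, Lynx, Meles, Musca, Neofelis, Nomascus, Oryzias, Otocyon, Papio, Peromyscus, Pongo, Salamandra, Secale, Taxidea, Tremarctos, Triturus, Vulpes, Xenopus.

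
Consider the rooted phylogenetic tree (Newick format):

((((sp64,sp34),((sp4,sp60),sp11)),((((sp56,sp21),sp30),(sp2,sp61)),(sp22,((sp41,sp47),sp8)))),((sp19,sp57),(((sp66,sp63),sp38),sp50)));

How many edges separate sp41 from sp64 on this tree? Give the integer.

8

The MRCA of sp41 and sp64 is the node subtending (((sp64,sp34),((sp4,sp60),sp11)),((((sp56,sp21),sp30),(sp2,sp61)),(sp22,((sp41,sp47),sp8)))).
From sp41 up to that node: 5 branches. From sp64 up to the same node: 3 branches. Total: 5 + 3 = 8.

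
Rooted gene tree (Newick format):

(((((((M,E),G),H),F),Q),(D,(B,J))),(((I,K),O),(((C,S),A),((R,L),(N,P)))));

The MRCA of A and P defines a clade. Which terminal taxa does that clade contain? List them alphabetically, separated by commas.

Tracing A: it sits inside ((C,S),A).
Tracing P: it sits inside (N,P).
The smallest clade enclosing both is (((C,S),A),((R,L),(N,P))); the answer is its 7 terminal taxa in alphabetical order.

A, C, L, N, P, R, S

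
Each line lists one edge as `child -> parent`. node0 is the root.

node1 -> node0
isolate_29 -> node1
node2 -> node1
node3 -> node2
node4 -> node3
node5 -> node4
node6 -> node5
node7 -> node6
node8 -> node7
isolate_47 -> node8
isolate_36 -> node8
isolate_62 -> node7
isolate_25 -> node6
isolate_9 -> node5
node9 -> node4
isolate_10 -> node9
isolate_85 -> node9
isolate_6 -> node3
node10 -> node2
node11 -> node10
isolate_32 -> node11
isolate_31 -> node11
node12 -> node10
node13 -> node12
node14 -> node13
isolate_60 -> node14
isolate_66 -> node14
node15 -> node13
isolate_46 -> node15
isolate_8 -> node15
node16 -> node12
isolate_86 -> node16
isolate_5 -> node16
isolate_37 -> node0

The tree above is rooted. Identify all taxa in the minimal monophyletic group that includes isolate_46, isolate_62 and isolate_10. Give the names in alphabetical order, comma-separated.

isolate_10, isolate_25, isolate_31, isolate_32, isolate_36, isolate_46, isolate_47, isolate_5, isolate_6, isolate_60, isolate_62, isolate_66, isolate_8, isolate_85, isolate_86, isolate_9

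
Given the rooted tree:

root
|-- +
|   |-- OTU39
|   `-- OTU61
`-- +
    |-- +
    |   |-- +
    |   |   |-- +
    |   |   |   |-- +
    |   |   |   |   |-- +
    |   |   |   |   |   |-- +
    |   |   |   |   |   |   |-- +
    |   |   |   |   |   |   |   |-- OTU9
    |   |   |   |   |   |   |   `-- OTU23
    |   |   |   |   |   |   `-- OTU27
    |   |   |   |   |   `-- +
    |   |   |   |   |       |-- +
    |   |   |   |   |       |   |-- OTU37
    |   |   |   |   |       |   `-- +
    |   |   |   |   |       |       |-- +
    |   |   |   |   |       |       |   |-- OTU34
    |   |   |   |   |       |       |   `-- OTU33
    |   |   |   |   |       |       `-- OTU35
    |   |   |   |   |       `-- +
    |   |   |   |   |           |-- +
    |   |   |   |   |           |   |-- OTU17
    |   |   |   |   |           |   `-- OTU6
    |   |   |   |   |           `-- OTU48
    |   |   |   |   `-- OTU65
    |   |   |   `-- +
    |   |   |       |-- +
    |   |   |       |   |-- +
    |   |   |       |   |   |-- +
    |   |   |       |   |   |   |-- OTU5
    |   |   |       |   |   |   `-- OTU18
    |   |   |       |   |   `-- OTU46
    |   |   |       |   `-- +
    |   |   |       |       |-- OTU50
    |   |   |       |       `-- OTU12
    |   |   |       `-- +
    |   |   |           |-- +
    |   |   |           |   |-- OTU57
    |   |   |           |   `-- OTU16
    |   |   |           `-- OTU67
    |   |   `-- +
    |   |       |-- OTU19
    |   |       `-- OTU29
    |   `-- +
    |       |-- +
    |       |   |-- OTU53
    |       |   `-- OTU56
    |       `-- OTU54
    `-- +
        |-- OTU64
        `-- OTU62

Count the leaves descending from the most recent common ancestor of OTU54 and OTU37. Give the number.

24

The MRCA of OTU54 and OTU37 is the node subtending (((((((OTU9,OTU23),OTU27),((OTU37,((OTU34,OTU33),OTU35)),((OTU17,OTU6),OTU48))),OTU65),((((OTU5,OTU18),OTU46),(OTU50,OTU12)),((OTU57,OTU16),OTU67))),(OTU19,OTU29)),((OTU53,OTU56),OTU54)).
That clade contains 24 terminal taxa: OTU12, OTU16, OTU17, OTU18, OTU19, OTU23, OTU27, OTU29, OTU33, OTU34, OTU35, OTU37, OTU46, OTU48, OTU5, OTU50, OTU53, OTU54, OTU56, OTU57, OTU6, OTU65, OTU67, OTU9.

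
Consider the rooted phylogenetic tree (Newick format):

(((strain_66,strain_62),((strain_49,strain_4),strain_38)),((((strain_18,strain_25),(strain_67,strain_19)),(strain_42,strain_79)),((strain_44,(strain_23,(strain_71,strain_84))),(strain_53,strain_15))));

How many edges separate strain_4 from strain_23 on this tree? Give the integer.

The MRCA of strain_4 and strain_23 is the root of the tree.
From strain_4 up to that node: 4 branches. From strain_23 up to the same node: 5 branches. Total: 4 + 5 = 9.

9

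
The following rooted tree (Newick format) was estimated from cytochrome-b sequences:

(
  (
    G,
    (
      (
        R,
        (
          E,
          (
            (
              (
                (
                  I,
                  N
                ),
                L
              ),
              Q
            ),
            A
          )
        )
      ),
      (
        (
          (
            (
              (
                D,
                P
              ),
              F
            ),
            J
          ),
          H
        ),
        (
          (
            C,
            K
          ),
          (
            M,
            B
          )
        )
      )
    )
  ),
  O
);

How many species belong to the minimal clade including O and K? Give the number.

The MRCA of O and K is the root, so the clade is the entire tree.
That clade contains 18 terminal taxa: A, B, C, D, E, F, G, H, I, J, K, L, M, N, O, P, Q, R.

18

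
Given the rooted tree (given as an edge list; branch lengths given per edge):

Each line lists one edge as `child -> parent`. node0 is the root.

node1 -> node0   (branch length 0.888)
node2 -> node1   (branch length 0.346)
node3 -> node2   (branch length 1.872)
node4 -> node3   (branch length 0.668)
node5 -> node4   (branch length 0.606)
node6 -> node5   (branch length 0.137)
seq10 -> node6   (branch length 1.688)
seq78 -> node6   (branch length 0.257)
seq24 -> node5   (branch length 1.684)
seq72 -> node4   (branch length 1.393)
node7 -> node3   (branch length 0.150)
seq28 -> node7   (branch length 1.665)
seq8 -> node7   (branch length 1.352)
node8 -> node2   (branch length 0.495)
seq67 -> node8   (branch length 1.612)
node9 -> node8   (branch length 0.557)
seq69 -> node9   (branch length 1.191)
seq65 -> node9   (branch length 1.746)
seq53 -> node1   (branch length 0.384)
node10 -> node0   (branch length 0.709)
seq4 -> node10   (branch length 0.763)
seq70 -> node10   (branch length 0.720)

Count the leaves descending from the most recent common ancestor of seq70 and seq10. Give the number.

The MRCA of seq70 and seq10 is the root, so the clade is the entire tree.
That clade contains 12 terminal taxa: seq10, seq24, seq28, seq4, seq53, seq65, seq67, seq69, seq70, seq72, seq78, seq8.

12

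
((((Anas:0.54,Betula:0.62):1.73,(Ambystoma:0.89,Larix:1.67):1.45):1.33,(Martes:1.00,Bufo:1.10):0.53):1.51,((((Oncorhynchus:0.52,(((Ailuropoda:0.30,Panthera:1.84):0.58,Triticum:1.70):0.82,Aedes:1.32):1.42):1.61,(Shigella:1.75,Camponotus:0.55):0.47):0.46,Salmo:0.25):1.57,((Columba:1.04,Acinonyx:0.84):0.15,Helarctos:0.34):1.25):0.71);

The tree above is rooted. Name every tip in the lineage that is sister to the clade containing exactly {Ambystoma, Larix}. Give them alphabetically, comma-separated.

The clade containing exactly {Ambystoma, Larix} attaches to the tree at the node subtending ((Anas,Betula),(Ambystoma,Larix)).
The other lineage descending from that same node — the sister group — is (Anas,Betula); its 2 tips in alphabetical order are the answer.

Anas, Betula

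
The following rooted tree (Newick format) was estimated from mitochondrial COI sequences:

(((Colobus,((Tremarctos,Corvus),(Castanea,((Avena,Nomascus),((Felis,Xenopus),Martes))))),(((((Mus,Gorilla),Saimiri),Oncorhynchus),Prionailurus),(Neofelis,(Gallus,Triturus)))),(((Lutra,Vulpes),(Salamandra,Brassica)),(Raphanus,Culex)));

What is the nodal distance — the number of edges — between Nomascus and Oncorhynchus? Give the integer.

10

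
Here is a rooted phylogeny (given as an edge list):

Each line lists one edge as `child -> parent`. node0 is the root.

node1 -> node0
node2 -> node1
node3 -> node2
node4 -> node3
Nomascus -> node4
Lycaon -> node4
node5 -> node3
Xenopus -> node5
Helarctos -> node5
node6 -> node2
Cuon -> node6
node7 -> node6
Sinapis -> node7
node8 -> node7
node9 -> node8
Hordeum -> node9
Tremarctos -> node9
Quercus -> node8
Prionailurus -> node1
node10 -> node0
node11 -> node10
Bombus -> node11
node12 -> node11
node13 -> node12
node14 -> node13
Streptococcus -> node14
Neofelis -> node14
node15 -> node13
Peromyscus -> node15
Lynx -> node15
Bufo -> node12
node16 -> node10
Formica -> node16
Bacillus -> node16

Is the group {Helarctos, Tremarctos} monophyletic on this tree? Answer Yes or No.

The MRCA of the listed taxa subtends (((Nomascus,Lycaon),(Xenopus,Helarctos)),(Cuon,(Sinapis,((Hordeum,Tremarctos),Quercus)))).
That clade also contains Cuon, Hordeum, Lycaon, Nomascus, Quercus, Sinapis, Xenopus, which are not in the proposed group, so the group is not monophyletic.

No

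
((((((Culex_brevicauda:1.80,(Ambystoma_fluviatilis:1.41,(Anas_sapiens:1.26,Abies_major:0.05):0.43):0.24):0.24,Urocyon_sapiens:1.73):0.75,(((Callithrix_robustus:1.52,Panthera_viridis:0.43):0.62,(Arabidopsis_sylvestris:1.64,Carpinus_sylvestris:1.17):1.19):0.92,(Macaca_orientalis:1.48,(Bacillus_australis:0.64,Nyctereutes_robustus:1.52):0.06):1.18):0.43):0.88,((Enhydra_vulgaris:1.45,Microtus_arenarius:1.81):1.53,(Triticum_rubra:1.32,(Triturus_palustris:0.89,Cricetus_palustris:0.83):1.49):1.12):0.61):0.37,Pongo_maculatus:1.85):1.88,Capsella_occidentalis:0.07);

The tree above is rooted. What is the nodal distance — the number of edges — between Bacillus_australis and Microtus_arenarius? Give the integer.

8

The MRCA of Bacillus_australis and Microtus_arenarius is the node subtending ((((Culex_brevicauda,(Ambystoma_fluviatilis,(Anas_sapiens,Abies_major))),Urocyon_sapiens),(((Callithrix_robustus,Panthera_viridis),(Arabidopsis_sylvestris,Carpinus_sylvestris)),(Macaca_orientalis,(Bacillus_australis,Nyctereutes_robustus)))),((Enhydra_vulgaris,Microtus_arenarius),(Triticum_rubra,(Triturus_palustris,Cricetus_palustris)))).
From Bacillus_australis up to that node: 5 branches. From Microtus_arenarius up to the same node: 3 branches. Total: 5 + 3 = 8.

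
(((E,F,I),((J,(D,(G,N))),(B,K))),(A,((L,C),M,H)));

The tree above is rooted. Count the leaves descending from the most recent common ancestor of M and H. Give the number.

The MRCA of M and H is the node subtending ((L,C),M,H).
That clade contains 4 terminal taxa: C, H, L, M.

4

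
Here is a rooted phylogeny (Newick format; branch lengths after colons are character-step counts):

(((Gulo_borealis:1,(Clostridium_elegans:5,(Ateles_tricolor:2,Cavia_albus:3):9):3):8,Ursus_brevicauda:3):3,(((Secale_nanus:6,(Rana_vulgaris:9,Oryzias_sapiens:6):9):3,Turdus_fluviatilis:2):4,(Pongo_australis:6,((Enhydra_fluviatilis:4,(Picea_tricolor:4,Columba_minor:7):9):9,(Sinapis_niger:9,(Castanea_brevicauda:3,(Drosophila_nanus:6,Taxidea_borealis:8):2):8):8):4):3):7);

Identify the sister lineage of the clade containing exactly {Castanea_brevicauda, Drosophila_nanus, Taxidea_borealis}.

The clade containing exactly {Castanea_brevicauda, Drosophila_nanus, Taxidea_borealis} attaches to the tree at the node subtending (Sinapis_niger,(Castanea_brevicauda,(Drosophila_nanus,Taxidea_borealis))).
The other lineage descending from that same node — the sister group — is the single tip Sinapis_niger.

Sinapis_niger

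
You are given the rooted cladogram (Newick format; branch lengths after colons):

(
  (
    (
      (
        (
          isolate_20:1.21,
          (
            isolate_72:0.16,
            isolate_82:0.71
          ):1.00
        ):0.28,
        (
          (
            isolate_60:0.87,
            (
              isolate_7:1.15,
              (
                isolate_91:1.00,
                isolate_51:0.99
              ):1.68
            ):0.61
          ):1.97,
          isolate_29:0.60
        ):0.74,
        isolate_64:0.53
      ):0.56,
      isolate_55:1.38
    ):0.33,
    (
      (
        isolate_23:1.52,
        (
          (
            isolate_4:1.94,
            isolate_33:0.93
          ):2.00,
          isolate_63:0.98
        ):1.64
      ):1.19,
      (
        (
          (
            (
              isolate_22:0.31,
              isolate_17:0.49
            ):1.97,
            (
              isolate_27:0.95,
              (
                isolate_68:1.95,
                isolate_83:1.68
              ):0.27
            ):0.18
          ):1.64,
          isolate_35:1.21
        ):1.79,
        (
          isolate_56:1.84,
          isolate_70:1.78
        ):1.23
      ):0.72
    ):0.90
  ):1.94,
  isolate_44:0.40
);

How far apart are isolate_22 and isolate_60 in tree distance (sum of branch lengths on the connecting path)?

The path runs isolate_22 → … → MRCA → … → isolate_60; the MRCA is the node subtending ((((isolate_20,(isolate_72,isolate_82)),((isolate_60,(isolate_7,(isolate_91,isolate_51))),isolate_29),isolate_64),isolate_55),((isolate_23,((isolate_4,isolate_33),isolate_63)),((((isolate_22,isolate_17),(isolate_27,(isolate_68,isolate_83))),isolate_35),(isolate_56,isolate_70)))).
Branch lengths along that path: 0.31 + 1.97 + 1.64 + 1.79 + 0.72 + 0.90 + 0.33 + 0.56 + 0.74 + 1.97 + 0.87 = 11.80.

11.80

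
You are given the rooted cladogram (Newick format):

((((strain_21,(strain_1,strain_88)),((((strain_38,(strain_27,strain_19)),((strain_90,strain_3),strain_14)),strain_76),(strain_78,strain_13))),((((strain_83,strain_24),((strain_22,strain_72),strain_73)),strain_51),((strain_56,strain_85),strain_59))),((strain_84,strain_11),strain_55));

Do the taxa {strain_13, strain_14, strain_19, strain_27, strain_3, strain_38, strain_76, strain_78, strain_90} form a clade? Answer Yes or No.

The most recent common ancestor of these taxa subtends ((((strain_38,(strain_27,strain_19)),((strain_90,strain_3),strain_14)),strain_76),(strain_78,strain_13)).
That clade has exactly 9 tips — every listed taxon and nothing else — so the group is monophyletic.

Yes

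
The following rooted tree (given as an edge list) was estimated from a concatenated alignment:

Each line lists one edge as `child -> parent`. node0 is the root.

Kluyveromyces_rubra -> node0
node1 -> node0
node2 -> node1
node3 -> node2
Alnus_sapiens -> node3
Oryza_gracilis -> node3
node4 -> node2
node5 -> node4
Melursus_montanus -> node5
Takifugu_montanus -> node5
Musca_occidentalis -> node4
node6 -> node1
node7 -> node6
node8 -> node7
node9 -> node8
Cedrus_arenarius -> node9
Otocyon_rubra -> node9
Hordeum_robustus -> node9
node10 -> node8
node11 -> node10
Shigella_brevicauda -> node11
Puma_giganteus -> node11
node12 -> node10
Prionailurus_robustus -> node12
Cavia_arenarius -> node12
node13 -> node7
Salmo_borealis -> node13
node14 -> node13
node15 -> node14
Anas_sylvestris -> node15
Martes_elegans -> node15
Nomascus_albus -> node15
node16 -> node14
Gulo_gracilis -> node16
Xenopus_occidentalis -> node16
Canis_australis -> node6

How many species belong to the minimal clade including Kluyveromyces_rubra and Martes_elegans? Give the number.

The MRCA of Kluyveromyces_rubra and Martes_elegans is the root, so the clade is the entire tree.
That clade contains 20 terminal taxa: Alnus_sapiens, Anas_sylvestris, Canis_australis, Cavia_arenarius, Cedrus_arenarius, Gulo_gracilis, Hordeum_robustus, Kluyveromyces_rubra, Martes_elegans, Melursus_montanus, Musca_occidentalis, Nomascus_albus, Oryza_gracilis, Otocyon_rubra, Prionailurus_robustus, Puma_giganteus, Salmo_borealis, Shigella_brevicauda, Takifugu_montanus, Xenopus_occidentalis.

20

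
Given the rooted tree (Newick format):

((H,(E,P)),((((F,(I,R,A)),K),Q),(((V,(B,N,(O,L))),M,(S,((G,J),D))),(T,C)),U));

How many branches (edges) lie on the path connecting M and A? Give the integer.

8

The MRCA of M and A is the node subtending ((((F,(I,R,A)),K),Q),(((V,(B,N,(O,L))),M,(S,((G,J),D))),(T,C)),U).
From M up to that node: 3 branches. From A up to the same node: 5 branches. Total: 3 + 5 = 8.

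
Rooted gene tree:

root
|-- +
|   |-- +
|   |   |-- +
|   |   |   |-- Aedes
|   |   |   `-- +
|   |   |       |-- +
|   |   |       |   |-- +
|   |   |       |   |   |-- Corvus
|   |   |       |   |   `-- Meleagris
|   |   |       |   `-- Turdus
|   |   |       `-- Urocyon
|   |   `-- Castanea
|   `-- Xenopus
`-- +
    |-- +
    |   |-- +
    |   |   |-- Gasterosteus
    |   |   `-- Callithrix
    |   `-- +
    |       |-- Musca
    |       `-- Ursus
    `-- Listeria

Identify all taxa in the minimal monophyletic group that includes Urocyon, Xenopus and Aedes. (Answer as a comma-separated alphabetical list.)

Tracing Urocyon: it sits inside (((Corvus,Meleagris),Turdus),Urocyon).
Tracing Xenopus: it sits inside (((Aedes,(((Corvus,Meleagris),Turdus),Urocyon)),Castanea),Xenopus).
Tracing Aedes: it sits inside (Aedes,(((Corvus,Meleagris),Turdus),Urocyon)).
The smallest clade enclosing all 3 is (((Aedes,(((Corvus,Meleagris),Turdus),Urocyon)),Castanea),Xenopus); the answer is its 7 terminal taxa in alphabetical order.

Aedes, Castanea, Corvus, Meleagris, Turdus, Urocyon, Xenopus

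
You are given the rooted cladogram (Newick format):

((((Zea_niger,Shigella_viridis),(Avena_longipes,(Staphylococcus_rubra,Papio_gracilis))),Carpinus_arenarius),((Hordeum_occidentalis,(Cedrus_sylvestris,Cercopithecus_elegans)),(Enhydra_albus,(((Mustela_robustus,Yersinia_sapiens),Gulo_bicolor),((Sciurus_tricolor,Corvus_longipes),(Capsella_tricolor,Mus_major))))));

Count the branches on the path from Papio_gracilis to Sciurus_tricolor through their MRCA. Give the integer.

11

The MRCA of Papio_gracilis and Sciurus_tricolor is the root of the tree.
From Papio_gracilis up to that node: 5 branches. From Sciurus_tricolor up to the same node: 6 branches. Total: 5 + 6 = 11.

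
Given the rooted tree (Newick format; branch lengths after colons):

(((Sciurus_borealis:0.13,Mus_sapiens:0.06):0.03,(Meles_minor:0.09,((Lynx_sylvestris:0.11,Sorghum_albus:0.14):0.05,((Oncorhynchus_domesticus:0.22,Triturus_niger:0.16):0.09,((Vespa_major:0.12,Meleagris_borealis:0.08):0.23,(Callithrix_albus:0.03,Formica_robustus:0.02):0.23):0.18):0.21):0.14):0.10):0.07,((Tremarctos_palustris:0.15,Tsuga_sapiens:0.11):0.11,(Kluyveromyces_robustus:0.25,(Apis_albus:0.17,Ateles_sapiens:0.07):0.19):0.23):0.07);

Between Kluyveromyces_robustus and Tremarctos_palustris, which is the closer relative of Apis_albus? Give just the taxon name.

Kluyveromyces_robustus

The MRCA of Apis_albus and Kluyveromyces_robustus subtends (Kluyveromyces_robustus,(Apis_albus,Ateles_sapiens)) (3 taxa).
The MRCA of Apis_albus and Tremarctos_palustris subtends ((Tremarctos_palustris,Tsuga_sapiens),(Kluyveromyces_robustus,(Apis_albus,Ateles_sapiens))) (5 taxa).
The first is nested inside the second, so Apis_albus shares a more recent common ancestor with Kluyveromyces_robustus.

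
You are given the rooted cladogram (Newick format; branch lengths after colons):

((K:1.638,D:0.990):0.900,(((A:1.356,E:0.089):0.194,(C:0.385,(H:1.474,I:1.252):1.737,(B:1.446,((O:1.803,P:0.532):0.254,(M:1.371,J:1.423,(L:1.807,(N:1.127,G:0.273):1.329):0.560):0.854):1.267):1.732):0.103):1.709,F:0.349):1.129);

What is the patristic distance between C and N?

7.254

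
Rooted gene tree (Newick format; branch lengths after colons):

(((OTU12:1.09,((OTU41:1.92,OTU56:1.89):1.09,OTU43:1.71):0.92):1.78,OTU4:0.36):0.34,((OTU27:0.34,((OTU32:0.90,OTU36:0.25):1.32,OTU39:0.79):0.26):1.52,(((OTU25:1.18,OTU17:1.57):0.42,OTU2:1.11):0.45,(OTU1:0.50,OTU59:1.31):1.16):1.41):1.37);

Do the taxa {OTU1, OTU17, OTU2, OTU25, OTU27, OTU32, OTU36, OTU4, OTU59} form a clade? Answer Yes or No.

No

The MRCA of the listed taxa is the root, so the smallest clade containing them is the whole tree.
That clade also contains OTU12, OTU39, OTU41, OTU43, OTU56, which are not in the proposed group, so the group is not monophyletic.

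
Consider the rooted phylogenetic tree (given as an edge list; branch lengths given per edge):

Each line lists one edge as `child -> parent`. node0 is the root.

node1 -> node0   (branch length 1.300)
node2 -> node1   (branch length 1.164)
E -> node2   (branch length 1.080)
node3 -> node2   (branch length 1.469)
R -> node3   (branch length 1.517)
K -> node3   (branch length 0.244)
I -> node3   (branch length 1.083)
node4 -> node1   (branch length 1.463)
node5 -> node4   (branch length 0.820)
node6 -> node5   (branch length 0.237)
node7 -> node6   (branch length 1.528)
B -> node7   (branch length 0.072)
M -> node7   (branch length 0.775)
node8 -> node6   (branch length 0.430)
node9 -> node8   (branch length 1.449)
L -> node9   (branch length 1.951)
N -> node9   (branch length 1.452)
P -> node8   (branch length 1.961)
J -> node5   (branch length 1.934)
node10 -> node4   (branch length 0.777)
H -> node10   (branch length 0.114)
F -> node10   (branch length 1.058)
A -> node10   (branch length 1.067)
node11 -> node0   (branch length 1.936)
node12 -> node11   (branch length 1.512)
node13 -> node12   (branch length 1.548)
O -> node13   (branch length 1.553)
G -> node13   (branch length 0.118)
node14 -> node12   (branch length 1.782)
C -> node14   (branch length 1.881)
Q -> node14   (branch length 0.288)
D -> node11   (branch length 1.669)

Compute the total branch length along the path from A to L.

6.731

The path runs A → … → MRCA → … → L; the MRCA is the node subtending ((((B,M),((L,N),P)),J),(H,F,A)).
Branch lengths along that path: 1.067 + 0.777 + 0.820 + 0.237 + 0.430 + 1.449 + 1.951 = 6.731.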